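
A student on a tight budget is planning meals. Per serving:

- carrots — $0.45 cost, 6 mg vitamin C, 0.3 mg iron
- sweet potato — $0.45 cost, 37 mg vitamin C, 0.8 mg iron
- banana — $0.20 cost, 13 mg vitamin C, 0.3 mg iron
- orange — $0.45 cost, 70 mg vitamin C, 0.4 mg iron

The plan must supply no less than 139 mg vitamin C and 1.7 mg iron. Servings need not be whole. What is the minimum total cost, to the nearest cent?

This is a tiny linear program; its minimum lies at a vertex of the feasible set. List the vertices and price them.
carrots only: max(139/6, 1.7/0.3) = 23.17 servings → $10.43.
sweet potato only: max(139/37, 1.7/0.8) = 3.757 servings → $1.69.
banana only: max(139/13, 1.7/0.3) = 10.69 servings → $2.14.
orange only: max(139/70, 1.7/0.4) = 4.25 servings → $1.91.
carrots + sweet potato: intersection lies outside the first quadrant.
carrots + banana: the both-tight solution has a negative serving — not a feasible corner.
carrots + orange with both tight: 3.409 servings and 1.694 servings → $2.30.
sweet potato + banana with both targets exact would need a negative amount; discard.
sweet potato + orange with both tight: 1.539 servings and 1.172 servings → $1.22.
banana + orange with both tight: 4.013 servings and 1.241 servings → $1.36.
The minimum over all feasible corners is $1.22.

$1.22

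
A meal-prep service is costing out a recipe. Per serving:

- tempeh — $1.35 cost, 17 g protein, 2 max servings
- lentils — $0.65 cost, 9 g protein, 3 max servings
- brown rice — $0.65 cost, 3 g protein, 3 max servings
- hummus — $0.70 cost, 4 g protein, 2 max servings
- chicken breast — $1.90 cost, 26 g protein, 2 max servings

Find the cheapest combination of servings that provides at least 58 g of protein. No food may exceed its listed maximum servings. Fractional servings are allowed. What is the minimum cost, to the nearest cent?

$4.22

Cost per g of protein: lentils $0.0722, chicken breast $0.0731, tempeh $0.0794, hummus $0.1750, brown rice $0.2167.
Take 3 servings of lentils: +27.0 g protein for $1.95 (total $1.95, still need 31.0 g).
Take 1.192 servings of chicken breast: +31.0 g protein for $2.27 (total $4.22, still need 0.0 g).
Filling from the cheapest source first is optimal under one linear minimum: $4.22.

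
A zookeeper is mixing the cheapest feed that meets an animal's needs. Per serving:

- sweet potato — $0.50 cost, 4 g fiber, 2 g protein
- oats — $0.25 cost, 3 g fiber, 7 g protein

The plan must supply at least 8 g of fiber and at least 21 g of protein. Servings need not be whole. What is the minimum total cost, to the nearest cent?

sweet potato only: max(8/4, 21/2) = 10.5 servings → $5.25.
oats only: max(8/3, 21/7) = 3 servings → $0.75.
sweet potato + oats with both targets exact would need a negative amount; discard.
Cheapest feasible corner: $0.75.

$0.75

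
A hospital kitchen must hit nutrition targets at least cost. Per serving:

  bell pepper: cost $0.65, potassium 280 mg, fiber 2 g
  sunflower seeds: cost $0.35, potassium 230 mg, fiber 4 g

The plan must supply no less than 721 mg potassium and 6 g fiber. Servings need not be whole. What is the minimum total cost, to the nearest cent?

$1.10

With two linear requirements the optimum uses one or two foods; enumerate the corners.
bell pepper only: max(721/280, 6/2) = 3 servings → $1.95.
sunflower seeds only: max(721/230, 6/4) = 3.135 servings → $1.10.
bell pepper + sunflower seeds with both tight: 2.279 servings and 0.3606 servings → $1.61.
Cheapest feasible corner: $1.10.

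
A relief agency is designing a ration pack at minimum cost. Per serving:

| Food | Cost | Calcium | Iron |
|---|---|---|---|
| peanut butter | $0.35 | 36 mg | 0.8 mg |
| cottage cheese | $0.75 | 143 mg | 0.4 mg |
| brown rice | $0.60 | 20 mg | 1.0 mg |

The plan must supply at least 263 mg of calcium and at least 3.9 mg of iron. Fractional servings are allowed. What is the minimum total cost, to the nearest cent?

The cheapest plan sits at a corner of the feasible region — with two constraints it uses at most two foods.
peanut butter only: max(263/36, 3.9/0.8) = 7.306 servings → $2.56.
cottage cheese only: max(263/143, 3.9/0.4) = 9.75 servings → $7.31.
brown rice only: max(263/20, 3.9/1.0) = 13.15 servings → $7.89.
peanut butter + cottage cheese with both tight: 4.525 servings and 0.7 servings → $2.11.
peanut butter + brown rice with both targets exact would need a negative amount; discard.
cottage cheese + brown rice with both tight: 1.37 servings and 3.352 servings → $3.04.
So the least-cost plan costs $2.11.

$2.11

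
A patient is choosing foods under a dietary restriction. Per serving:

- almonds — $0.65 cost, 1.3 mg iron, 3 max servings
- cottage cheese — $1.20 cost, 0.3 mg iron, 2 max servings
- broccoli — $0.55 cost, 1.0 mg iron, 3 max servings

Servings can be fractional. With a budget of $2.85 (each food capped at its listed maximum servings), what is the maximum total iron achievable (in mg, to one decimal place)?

Iron per dollar: almonds 2, broccoli 1.818, cottage cheese 0.25.
Take 3 servings of almonds: spends $1.95, +3.9 mg iron (running total 3.9 mg).
Take 1.636 servings of broccoli: spends $0.90, +1.6 mg iron (running total 5.5 mg).
Greedy by best ratio exhausts the cost allowance optimally: 5.5 mg.

5.5 mg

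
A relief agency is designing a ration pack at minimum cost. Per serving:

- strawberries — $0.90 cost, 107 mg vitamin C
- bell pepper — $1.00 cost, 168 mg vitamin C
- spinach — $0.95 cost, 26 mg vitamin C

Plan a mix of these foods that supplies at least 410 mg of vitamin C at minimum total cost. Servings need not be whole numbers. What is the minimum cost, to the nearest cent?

Cost per mg of vitamin C: bell pepper $0.0060, strawberries $0.0084, spinach $0.0365.
With no serving limits, use only bell pepper: 410 mg / 168 mg = 2.44 servings × $1.00 = $2.44.

$2.44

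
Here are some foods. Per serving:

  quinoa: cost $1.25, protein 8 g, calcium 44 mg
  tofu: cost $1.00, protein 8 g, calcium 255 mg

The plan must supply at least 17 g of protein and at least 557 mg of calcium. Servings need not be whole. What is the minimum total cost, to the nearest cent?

$2.18

This is a tiny linear program; its minimum lies at a vertex of the feasible set. List the vertices and price them.
quinoa only: max(17/8, 557/44) = 12.66 servings → $15.82.
tofu only: max(17/8, 557/255) = 2.184 servings → $2.18.
quinoa + tofu: intersection lies outside the first quadrant.
The minimum over all feasible corners is $2.18.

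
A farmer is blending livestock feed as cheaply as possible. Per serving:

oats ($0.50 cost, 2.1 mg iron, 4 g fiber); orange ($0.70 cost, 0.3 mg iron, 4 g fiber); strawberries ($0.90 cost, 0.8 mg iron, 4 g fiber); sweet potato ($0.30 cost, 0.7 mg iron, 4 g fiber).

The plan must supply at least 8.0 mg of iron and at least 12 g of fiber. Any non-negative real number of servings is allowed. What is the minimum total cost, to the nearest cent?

$1.90

A basic optimal solution has at most two foods positive. Try each food alone and each pair with both targets met exactly.
oats only: max(8.0/2.1, 12/4) = 3.81 servings → $1.90.
orange only: max(8.0/0.3, 12/4) = 26.67 servings → $18.67.
strawberries only: max(8.0/0.8, 12/4) = 10 servings → $9.00.
sweet potato only: max(8.0/0.7, 12/4) = 11.43 servings → $3.43.
oats + orange: the both-tight solution has a negative serving — not a feasible corner.
oats + strawberries: intersection lies outside the first quadrant.
oats + sweet potato: intersection lies outside the first quadrant.
orange + strawberries with both targets exact would need a negative amount; discard.
orange + sweet potato with both targets exact would need a negative amount; discard.
strawberries + sweet potato: intersection lies outside the first quadrant.
Cheapest feasible corner: $1.90.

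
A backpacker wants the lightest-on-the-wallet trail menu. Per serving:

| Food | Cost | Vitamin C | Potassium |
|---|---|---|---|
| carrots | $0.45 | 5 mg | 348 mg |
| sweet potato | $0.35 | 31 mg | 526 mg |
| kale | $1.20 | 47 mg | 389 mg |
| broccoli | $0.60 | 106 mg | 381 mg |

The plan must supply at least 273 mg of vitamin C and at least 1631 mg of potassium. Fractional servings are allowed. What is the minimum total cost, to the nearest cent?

$1.82

This is a tiny linear program; its minimum lies at a vertex of the feasible set. List the vertices and price them.
carrots only: max(273/5, 1631/348) = 54.6 servings → $24.57.
sweet potato only: max(273/31, 1631/526) = 8.806 servings → $3.08.
kale only: max(273/47, 1631/389) = 5.809 servings → $6.97.
broccoli only: max(273/106, 1631/381) = 4.281 servings → $2.57.
carrots + sweet potato with both targets exact would need a negative amount; discard.
carrots + kale with both targets exact would need a negative amount; discard.
carrots + broccoli with both tight: 1.969 servings and 2.483 servings → $2.38.
sweet potato + kale: the both-tight solution has a negative serving — not a feasible corner.
sweet potato + broccoli with both tight: 1.567 servings and 2.117 servings → $1.82.
kale + broccoli with both tight: 2.953 servings and 1.266 servings → $4.30.
The minimum over all feasible corners is $1.82.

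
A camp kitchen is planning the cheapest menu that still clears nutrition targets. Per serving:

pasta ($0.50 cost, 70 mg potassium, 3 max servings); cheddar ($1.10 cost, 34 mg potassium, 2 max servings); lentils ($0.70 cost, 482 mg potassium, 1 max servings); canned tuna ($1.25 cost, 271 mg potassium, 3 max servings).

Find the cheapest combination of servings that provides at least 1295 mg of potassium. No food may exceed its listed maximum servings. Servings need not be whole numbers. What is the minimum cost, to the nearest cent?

Cost per mg of potassium: lentils $0.0015, canned tuna $0.0046, pasta $0.0071, cheddar $0.0324.
Take 1 serving of lentils: +482.0 mg potassium for $0.70 (total $0.70, still need 813.0 mg).
Take 3 servings of canned tuna: +813.0 mg potassium for $3.75 (total $4.45, still need 0.0 mg).
Filling from the cheapest source first is optimal under one linear minimum: $4.45.

$4.45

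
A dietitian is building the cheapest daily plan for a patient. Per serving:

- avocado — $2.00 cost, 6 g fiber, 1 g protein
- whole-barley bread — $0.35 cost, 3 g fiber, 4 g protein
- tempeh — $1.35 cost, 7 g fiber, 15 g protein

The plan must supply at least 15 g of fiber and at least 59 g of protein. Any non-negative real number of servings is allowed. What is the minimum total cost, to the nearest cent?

Minimising a linear cost over {fiber ≥ 15, protein ≥ 59, servings ≥ 0} — the optimum is at a vertex, using one or two foods.
avocado only: max(15/6, 59/1) = 59 servings → $118.00.
whole-barley bread only: max(15/3, 59/4) = 14.75 servings → $5.16.
tempeh only: max(15/7, 59/15) = 3.933 servings → $5.31.
avocado + whole-barley bread: intersection lies outside the first quadrant.
avocado + tempeh: intersection lies outside the first quadrant.
whole-barley bread + tempeh: intersection lies outside the first quadrant.
So the least-cost plan costs $5.16.

$5.16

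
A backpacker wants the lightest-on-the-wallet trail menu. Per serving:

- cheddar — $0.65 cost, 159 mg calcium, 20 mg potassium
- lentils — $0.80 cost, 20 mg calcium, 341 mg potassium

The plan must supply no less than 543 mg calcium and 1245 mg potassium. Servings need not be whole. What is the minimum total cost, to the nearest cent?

A basic optimal solution has at most two foods positive. Try each food alone and each pair with both targets met exactly.
cheddar only: max(543/159, 1245/20) = 62.25 servings → $40.46.
lentils only: max(543/20, 1245/341) = 27.15 servings → $21.72.
cheddar + lentils with both tight: 2.978 servings and 3.476 servings → $4.72.
The minimum over all feasible corners is $4.72.

$4.72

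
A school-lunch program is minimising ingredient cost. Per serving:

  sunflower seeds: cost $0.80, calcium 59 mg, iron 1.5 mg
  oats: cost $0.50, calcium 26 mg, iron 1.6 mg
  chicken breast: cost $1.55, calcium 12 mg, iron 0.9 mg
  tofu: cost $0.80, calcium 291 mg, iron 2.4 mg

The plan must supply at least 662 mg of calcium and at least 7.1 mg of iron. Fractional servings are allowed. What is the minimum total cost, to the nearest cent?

An LP optimum is at a vertex; with two nutrient constraints at most two foods are used. Check each candidate.
sunflower seeds only: max(662/59, 7.1/1.5) = 11.22 servings → $8.98.
oats only: max(662/26, 7.1/1.6) = 25.46 servings → $12.73.
chicken breast only: max(662/12, 7.1/0.9) = 55.17 servings → $85.51.
tofu only: max(662/291, 7.1/2.4) = 2.958 servings → $2.37.
sunflower seeds + oats: intersection lies outside the first quadrant.
sunflower seeds + chicken breast: intersection lies outside the first quadrant.
sunflower seeds + tofu with both tight: 1.619 servings and 1.947 servings → $2.85.
oats + chicken breast with both targets exact would need a negative amount; discard.
oats + tofu with both tight: 1.184 servings and 2.169 servings → $2.33.
chicken breast + tofu with both tight: 2.048 servings and 2.19 servings → $4.93.
So the least-cost plan costs $2.33.

$2.33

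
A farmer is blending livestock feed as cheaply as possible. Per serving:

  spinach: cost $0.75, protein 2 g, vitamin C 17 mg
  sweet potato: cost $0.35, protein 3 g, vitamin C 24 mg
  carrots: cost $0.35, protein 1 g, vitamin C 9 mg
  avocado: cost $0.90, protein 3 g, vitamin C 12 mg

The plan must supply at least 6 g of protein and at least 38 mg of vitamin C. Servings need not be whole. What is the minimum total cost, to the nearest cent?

For a min-cost LP with two ≥-constraints, a basic feasible solution has at most two positive variables.
spinach only: max(6/2, 38/17) = 3 servings → $2.25.
sweet potato only: max(6/3, 38/24) = 2 servings → $0.70.
carrots only: max(6/1, 38/9) = 6 servings → $2.10.
avocado only: max(6/3, 38/12) = 3.167 servings → $2.85.
spinach + sweet potato: intersection lies outside the first quadrant.
spinach + carrots: intersection lies outside the first quadrant.
spinach + avocado with both tight: 1.556 servings and 0.963 servings → $2.03.
sweet potato + carrots: the both-tight solution has a negative serving — not a feasible corner.
sweet potato + avocado with both tight: 1.167 servings and 0.8333 servings → $1.16.
carrots + avocado with both tight: 2.8 servings and 1.067 servings → $1.94.
So the least-cost plan costs $0.70.

$0.70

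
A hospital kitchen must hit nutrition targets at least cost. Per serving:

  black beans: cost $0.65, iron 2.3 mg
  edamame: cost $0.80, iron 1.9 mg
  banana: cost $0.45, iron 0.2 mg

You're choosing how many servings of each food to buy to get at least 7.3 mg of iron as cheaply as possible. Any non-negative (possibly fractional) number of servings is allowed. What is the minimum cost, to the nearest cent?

Cost per mg of iron: black beans $0.2826, edamame $0.4211, banana $2.2500.
With no serving limits, use only black beans: 7.3 mg / 2.3 mg = 3.174 servings × $0.65 = $2.06.

$2.06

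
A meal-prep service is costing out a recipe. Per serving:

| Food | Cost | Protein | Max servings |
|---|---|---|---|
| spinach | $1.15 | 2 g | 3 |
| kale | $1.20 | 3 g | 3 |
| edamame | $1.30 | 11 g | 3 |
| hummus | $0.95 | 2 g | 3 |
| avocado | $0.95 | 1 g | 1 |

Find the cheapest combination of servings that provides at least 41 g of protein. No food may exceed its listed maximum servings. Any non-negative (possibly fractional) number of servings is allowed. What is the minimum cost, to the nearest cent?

Cost per g of protein: edamame $0.1182, kale $0.4000, hummus $0.4750, spinach $0.5750, avocado $0.9500.
Take 3 servings of edamame: +33.0 g protein for $3.90 (total $3.90, still need 8.0 g).
Take 2.667 servings of kale: +8.0 g protein for $3.20 (total $7.10, still need 0.0 g).
Filling from the cheapest source first is optimal under one linear minimum: $7.10.

$7.10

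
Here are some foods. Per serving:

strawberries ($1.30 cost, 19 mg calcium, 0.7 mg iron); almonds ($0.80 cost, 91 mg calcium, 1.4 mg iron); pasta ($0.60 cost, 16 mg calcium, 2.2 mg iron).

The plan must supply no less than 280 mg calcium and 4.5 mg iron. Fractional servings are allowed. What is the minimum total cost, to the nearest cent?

$2.51

For a min-cost LP with two ≥-constraints, a basic feasible solution has at most two positive variables.
strawberries only: max(280/19, 4.5/0.7) = 14.74 servings → $19.16.
almonds only: max(280/91, 4.5/1.4) = 3.214 servings → $2.57.
pasta only: max(280/16, 4.5/2.2) = 17.5 servings → $10.50.
strawberries + almonds with both tight: 0.4717 servings and 2.978 servings → $3.00.
strawberries + pasta: the both-tight solution has a negative serving — not a feasible corner.
almonds + pasta with both tight: 3.06 servings and 0.09843 servings → $2.51.
So the least-cost plan costs $2.51.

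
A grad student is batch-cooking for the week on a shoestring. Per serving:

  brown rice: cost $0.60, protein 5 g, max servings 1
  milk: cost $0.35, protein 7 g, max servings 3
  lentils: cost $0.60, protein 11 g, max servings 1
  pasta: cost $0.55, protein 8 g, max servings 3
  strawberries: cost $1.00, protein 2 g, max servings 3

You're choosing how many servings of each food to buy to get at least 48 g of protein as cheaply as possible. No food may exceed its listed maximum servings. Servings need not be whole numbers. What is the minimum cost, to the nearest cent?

Cost per g of protein: milk $0.0500, lentils $0.0545, pasta $0.0688, brown rice $0.1200, strawberries $0.5000.
Take 3 servings of milk: +21.0 g protein for $1.05 (total $1.05, still need 27.0 g).
Take 1 serving of lentils: +11.0 g protein for $0.60 (total $1.65, still need 16.0 g).
Take 2 servings of pasta: +16.0 g protein for $1.10 (total $2.75, still need 0.0 g).
Filling from the cheapest source first is optimal under one linear minimum: $2.75.

$2.75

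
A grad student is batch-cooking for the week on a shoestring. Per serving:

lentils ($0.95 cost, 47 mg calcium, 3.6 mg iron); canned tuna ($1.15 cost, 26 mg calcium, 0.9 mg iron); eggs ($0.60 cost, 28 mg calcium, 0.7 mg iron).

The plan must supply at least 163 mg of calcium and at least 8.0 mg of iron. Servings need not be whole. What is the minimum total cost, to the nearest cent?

With two linear requirements the optimum uses one or two foods; enumerate the corners.
lentils only: max(163/47, 8.0/3.6) = 3.468 servings → $3.29.
canned tuna only: max(163/26, 8.0/0.9) = 8.889 servings → $10.22.
eggs only: max(163/28, 8.0/0.7) = 11.43 servings → $6.86.
lentils + canned tuna with both tight: 1.195 servings and 4.109 servings → $5.86.
lentils + eggs with both tight: 1.619 servings and 3.105 servings → $3.40.
canned tuna + eggs with both targets exact would need a negative amount; discard.
The minimum over all feasible corners is $3.29.

$3.29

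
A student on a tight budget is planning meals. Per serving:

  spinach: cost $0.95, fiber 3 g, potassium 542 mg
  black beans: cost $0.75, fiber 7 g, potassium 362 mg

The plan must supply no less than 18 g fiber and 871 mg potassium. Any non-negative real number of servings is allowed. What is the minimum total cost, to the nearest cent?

$1.93

This is a tiny linear program; its minimum lies at a vertex of the feasible set. List the vertices and price them.
spinach only: max(18/3, 871/542) = 6 servings → $5.70.
black beans only: max(18/7, 871/362) = 2.571 servings → $1.93.
spinach + black beans: intersection lies outside the first quadrant.
So the least-cost plan costs $1.93.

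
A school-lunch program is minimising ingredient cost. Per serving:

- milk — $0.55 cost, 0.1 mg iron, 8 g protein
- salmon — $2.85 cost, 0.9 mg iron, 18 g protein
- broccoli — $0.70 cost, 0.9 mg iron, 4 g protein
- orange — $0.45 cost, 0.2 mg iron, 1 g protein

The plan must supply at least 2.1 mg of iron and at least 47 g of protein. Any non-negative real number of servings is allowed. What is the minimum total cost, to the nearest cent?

$3.99

This is a tiny linear program; its minimum lies at a vertex of the feasible set. List the vertices and price them.
milk only: max(2.1/0.1, 47/8) = 21 servings → $11.55.
salmon only: max(2.1/0.9, 47/18) = 2.611 servings → $7.44.
broccoli only: max(2.1/0.9, 47/4) = 11.75 servings → $8.22.
orange only: max(2.1/0.2, 47/1) = 47 servings → $21.15.
milk + salmon with both tight: 0.8333 servings and 2.241 servings → $6.84.
milk + broccoli with both tight: 4.985 servings and 1.779 servings → $3.99.
milk + orange with both tight: 4.867 servings and 8.067 servings → $6.31.
salmon + broccoli with both targets exact would need a negative amount; discard.
salmon + orange with both targets exact would need a negative amount; discard.
broccoli + orange: the both-tight solution has a negative serving — not a feasible corner.
Cheapest feasible corner: $3.99.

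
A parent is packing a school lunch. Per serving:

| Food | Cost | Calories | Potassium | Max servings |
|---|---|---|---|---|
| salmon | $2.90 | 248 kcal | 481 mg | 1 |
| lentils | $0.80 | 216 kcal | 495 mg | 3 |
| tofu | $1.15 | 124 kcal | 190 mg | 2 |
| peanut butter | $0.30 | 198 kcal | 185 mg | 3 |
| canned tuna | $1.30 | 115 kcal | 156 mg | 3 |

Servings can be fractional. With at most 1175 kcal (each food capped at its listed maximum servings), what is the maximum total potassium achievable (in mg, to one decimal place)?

Potassium per kcal: lentils 2.292, salmon 1.94, tofu 1.532, canned tuna 1.357, peanut butter 0.9343.
Take 3 servings of lentils: uses 648 kcal, +1485.0 mg potassium (running total 1485.0 mg).
Take 1 serving of salmon: uses 248 kcal, +481.0 mg potassium (running total 1966.0 mg).
Take 2 servings of tofu: uses 248 kcal, +380.0 mg potassium (running total 2346.0 mg).
Take 0.2696 servings of canned tuna: uses 31 kcal, +42.1 mg potassium (running total 2388.1 mg).
Greedy by best ratio exhausts the calories allowance optimally: 2388.1 mg.

2388.1 mg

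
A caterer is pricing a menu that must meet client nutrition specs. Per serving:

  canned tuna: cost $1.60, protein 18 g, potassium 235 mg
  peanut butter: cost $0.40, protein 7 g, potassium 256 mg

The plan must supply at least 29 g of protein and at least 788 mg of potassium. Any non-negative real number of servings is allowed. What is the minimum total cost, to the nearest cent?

Check every corner: each single food scaled to meet both minima, and each pair solved so both constraints bind.
canned tuna only: max(29/18, 788/235) = 3.353 servings → $5.37.
peanut butter only: max(29/7, 788/256) = 4.143 servings → $1.66.
canned tuna + peanut butter with both tight: 0.6439 servings and 2.487 servings → $2.03.
Cheapest feasible corner: $1.66.

$1.66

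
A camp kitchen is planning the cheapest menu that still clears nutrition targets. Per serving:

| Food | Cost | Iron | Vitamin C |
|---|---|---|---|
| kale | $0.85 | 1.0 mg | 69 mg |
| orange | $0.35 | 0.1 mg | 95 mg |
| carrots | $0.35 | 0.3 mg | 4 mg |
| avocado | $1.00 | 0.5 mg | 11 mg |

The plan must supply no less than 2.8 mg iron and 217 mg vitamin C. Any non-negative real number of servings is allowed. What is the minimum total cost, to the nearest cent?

For a min-cost LP with two ≥-constraints, a basic feasible solution has at most two positive variables.
kale only: max(2.8/1.0, 217/69) = 3.145 servings → $2.67.
orange only: max(2.8/0.1, 217/95) = 28 servings → $9.80.
carrots only: max(2.8/0.3, 217/4) = 54.25 servings → $18.99.
avocado only: max(2.8/0.5, 217/11) = 19.73 servings → $19.73.
kale + orange with both tight: 2.773 servings and 0.2701 servings → $2.45.
kale + carrots: the both-tight solution has a negative serving — not a feasible corner.
kale + avocado: intersection lies outside the first quadrant.
orange + carrots with both tight: 1.918 servings and 8.694 servings → $3.71.
orange + avocado with both tight: 1.675 servings and 5.265 servings → $5.85.
carrots + avocado: the both-tight solution has a negative serving — not a feasible corner.
The minimum over all feasible corners is $2.45.

$2.45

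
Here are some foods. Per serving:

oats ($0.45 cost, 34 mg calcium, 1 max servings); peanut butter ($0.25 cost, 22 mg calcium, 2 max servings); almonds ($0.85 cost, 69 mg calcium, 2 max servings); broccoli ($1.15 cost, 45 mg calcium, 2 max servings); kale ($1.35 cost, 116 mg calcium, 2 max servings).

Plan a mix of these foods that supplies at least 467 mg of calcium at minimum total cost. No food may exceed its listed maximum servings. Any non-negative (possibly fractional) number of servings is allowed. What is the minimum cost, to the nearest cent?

$5.84

Cost per mg of calcium: peanut butter $0.0114, kale $0.0116, almonds $0.0123, oats $0.0132, broccoli $0.0256.
Take 2 servings of peanut butter: +44.0 mg calcium for $0.50 (total $0.50, still need 423.0 mg).
Take 2 servings of kale: +232.0 mg calcium for $2.70 (total $3.20, still need 191.0 mg).
Take 2 servings of almonds: +138.0 mg calcium for $1.70 (total $4.90, still need 53.0 mg).
Take 1 serving of oats: +34.0 mg calcium for $0.45 (total $5.35, still need 19.0 mg).
Take 0.4222 servings of broccoli: +19.0 mg calcium for $0.49 (total $5.84, still need 0.0 mg).
Greedy by cheapest-per-mg is optimal for a single linear constraint, so the minimum cost is $5.84.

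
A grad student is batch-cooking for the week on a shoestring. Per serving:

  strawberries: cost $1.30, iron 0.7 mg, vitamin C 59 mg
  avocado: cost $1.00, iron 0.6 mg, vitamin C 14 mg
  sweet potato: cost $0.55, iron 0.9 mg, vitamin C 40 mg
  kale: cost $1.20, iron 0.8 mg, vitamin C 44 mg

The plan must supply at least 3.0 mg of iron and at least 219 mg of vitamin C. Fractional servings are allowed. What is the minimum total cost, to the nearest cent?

$3.01

Compare the cost at each extreme point of the feasible region.
strawberries only: max(3.0/0.7, 219/59) = 4.286 servings → $5.57.
avocado only: max(3.0/0.6, 219/14) = 15.64 servings → $15.64.
sweet potato only: max(3.0/0.9, 219/40) = 5.475 servings → $3.01.
kale only: max(3.0/0.8, 219/44) = 4.977 servings → $5.97.
strawberries + avocado with both tight: 3.492 servings and 0.9258 servings → $5.47.
strawberries + sweet potato with both tight: 3.072 servings and 0.9442 servings → $4.51.
strawberries + kale with both tight: 2.634 servings and 1.445 servings → $5.16.
avocado + sweet potato with both targets exact would need a negative amount; discard.
avocado + kale: intersection lies outside the first quadrant.
sweet potato + kale: intersection lies outside the first quadrant.
So the least-cost plan costs $3.01.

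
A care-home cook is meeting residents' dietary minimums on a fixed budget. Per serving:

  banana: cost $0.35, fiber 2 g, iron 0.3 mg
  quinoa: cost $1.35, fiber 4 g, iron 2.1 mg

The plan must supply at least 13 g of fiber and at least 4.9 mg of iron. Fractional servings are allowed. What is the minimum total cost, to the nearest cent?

Check every corner: each single food scaled to meet both minima, and each pair solved so both constraints bind.
banana only: max(13/2, 4.9/0.3) = 16.33 servings → $5.72.
quinoa only: max(13/4, 4.9/2.1) = 3.25 servings → $4.39.
banana + quinoa with both tight: 2.567 servings and 1.967 servings → $3.55.
So the least-cost plan costs $3.55.

$3.55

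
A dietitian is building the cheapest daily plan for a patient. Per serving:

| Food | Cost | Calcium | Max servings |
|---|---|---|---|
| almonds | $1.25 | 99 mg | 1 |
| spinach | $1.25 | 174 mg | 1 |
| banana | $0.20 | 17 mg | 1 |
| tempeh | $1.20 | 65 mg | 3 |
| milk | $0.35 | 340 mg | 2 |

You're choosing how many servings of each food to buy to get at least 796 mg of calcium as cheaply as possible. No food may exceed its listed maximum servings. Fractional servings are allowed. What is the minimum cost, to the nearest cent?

Cost per mg of calcium: milk $0.0010, spinach $0.0072, banana $0.0118, almonds $0.0126, tempeh $0.0185.
Take 2 servings of milk: +680.0 mg calcium for $0.70 (total $0.70, still need 116.0 mg).
Take 0.6667 servings of spinach: +116.0 mg calcium for $0.83 (total $1.53, still need 0.0 mg).
Filling from the cheapest source first is optimal under one linear minimum: $1.53.

$1.53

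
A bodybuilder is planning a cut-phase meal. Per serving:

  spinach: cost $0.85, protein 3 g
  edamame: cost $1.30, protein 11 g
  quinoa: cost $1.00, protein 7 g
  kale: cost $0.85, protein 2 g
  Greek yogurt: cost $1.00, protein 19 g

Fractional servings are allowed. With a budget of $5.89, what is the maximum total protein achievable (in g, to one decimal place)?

111.9 g

Protein per dollar: Greek yogurt 19, edamame 8.462, quinoa 7, spinach 3.529, kale 2.353.
With no serving limits, spend the whole cost allowance on Greek yogurt: $5.89 / $1.00 × 19 g = 111.9 g.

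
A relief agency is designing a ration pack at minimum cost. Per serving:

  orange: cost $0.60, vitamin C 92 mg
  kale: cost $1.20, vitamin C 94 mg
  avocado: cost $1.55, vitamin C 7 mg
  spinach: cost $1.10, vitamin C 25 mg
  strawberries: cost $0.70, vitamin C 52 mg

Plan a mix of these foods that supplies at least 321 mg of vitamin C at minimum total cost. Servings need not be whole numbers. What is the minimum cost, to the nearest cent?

$2.09

Cost per mg of vitamin C: orange $0.0065, kale $0.0128, strawberries $0.0135, spinach $0.0440, avocado $0.2214.
With no serving limits, use only orange: 321 mg / 92 mg = 3.489 servings × $0.60 = $2.09.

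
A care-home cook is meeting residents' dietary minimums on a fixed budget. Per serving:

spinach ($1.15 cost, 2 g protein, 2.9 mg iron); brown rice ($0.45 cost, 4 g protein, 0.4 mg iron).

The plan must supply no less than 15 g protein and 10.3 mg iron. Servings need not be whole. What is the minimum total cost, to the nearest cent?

$4.70

Two binding constraints pin down two serving amounts, so the optimal mix uses at most two foods. The candidates are each food alone (scaled to the tighter of protein/iron) and each pair with both constraints tight.
spinach only: max(15/2, 10.3/2.9) = 7.5 servings → $8.62.
brown rice only: max(15/4, 10.3/0.4) = 25.75 servings → $11.59.
spinach + brown rice with both tight: 3.259 servings and 2.12 servings → $4.70.
Cheapest feasible corner: $4.70.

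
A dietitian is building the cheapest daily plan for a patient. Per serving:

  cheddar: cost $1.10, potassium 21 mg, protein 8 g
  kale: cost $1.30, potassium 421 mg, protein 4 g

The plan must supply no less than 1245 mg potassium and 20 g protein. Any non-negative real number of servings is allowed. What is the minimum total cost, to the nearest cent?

With two linear requirements the optimum uses one or two foods; enumerate the corners.
cheddar only: max(1245/21, 20/8) = 59.29 servings → $65.21.
kale only: max(1245/421, 20/4) = 5 servings → $6.50.
cheddar + kale with both tight: 1.048 servings and 2.905 servings → $4.93.
The minimum over all feasible corners is $4.93.

$4.93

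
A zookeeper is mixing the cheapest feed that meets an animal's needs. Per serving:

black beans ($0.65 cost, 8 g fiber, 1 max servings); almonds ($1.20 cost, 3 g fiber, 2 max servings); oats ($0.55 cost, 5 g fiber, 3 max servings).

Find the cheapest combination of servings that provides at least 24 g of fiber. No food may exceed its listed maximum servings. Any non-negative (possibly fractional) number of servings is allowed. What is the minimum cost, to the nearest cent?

$2.70

Cost per g of fiber: black beans $0.0813, oats $0.1100, almonds $0.4000.
Take 1 serving of black beans: +8.0 g fiber for $0.65 (total $0.65, still need 16.0 g).
Take 3 servings of oats: +15.0 g fiber for $1.65 (total $2.30, still need 1.0 g).
Take 0.3333 servings of almonds: +1.0 g fiber for $0.40 (total $2.70, still need 0.0 g).
Filling from the cheapest source first is optimal under one linear minimum: $2.70.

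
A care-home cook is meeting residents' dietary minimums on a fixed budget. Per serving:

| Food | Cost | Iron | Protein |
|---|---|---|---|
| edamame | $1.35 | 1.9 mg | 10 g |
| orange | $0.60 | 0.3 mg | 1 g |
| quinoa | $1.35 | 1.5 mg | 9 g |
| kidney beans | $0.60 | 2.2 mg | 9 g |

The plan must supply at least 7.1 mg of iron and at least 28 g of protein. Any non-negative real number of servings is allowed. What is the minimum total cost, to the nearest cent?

At the optimum either one food covers both requirements or two foods hit both targets exactly; no other combination can be cheaper.
edamame only: max(7.1/1.9, 28/10) = 3.737 servings → $5.04.
orange only: max(7.1/0.3, 28/1) = 28 servings → $16.80.
quinoa only: max(7.1/1.5, 28/9) = 4.733 servings → $6.39.
kidney beans only: max(7.1/2.2, 28/9) = 3.227 servings → $1.94.
edamame + orange with both tight: 1.182 servings and 16.18 servings → $11.30.
edamame + quinoa: intersection lies outside the first quadrant.
edamame + kidney beans: the both-tight solution has a negative serving — not a feasible corner.
orange + quinoa with both tight: 18.25 servings and 1.083 servings → $12.41.
orange + kidney beans with both tight: 4.6 servings and 2.6 servings → $4.32.
quinoa + kidney beans: intersection lies outside the first quadrant.
So the least-cost plan costs $1.94.

$1.94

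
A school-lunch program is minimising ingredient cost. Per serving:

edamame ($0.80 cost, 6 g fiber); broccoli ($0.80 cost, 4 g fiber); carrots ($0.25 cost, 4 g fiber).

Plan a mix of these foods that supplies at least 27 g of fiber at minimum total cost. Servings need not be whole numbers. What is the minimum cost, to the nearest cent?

Cost per g of fiber: carrots $0.0625, edamame $0.1333, broccoli $0.2000.
With no serving limits, use only carrots: 27 g / 4 g = 6.75 servings × $0.25 = $1.69.

$1.69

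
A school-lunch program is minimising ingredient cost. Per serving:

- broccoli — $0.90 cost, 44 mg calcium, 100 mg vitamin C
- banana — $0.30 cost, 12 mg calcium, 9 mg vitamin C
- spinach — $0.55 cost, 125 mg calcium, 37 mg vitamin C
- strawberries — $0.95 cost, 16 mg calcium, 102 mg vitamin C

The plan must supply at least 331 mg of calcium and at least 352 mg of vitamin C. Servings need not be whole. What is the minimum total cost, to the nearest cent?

$3.52

broccoli only: max(331/44, 352/100) = 7.523 servings → $6.77.
banana only: max(331/12, 352/9) = 39.11 servings → $11.73.
spinach only: max(331/125, 352/37) = 9.514 servings → $5.23.
strawberries only: max(331/16, 352/102) = 20.69 servings → $19.65.
broccoli + banana with both tight: 1.549 servings and 21.91 servings → $7.97.
broccoli + spinach with both tight: 2.921 servings and 1.62 servings → $3.52.
broccoli + strawberries: the both-tight solution has a negative serving — not a feasible corner.
banana + spinach with both targets exact would need a negative amount; discard.
banana + strawberries with both tight: 26.05 servings and 1.153 servings → $8.91.
spinach + strawberries with both tight: 2.314 servings and 2.612 servings → $3.75.
Cheapest feasible corner: $3.52.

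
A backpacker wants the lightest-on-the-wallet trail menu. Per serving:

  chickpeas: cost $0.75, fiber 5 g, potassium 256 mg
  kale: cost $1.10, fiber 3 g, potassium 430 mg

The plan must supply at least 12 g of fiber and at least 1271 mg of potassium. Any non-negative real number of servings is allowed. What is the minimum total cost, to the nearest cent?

$3.34

For a min-cost LP with two ≥-constraints, a basic feasible solution has at most two positive variables.
chickpeas only: max(12/5, 1271/256) = 4.965 servings → $3.72.
kale only: max(12/3, 1271/430) = 4 servings → $4.40.
chickpeas + kale with both tight: 0.9747 servings and 2.376 servings → $3.34.
The minimum over all feasible corners is $3.34.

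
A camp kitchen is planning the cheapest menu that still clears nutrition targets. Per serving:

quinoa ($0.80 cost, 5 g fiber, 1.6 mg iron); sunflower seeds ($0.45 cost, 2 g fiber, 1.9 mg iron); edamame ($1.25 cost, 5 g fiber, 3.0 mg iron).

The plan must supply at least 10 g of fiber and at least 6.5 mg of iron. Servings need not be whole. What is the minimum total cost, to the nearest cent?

With two linear requirements the optimum uses one or two foods; enumerate the corners.
quinoa only: max(10/5, 6.5/1.6) = 4.062 servings → $3.25.
sunflower seeds only: max(10/2, 6.5/1.9) = 5 servings → $2.25.
edamame only: max(10/5, 6.5/3.0) = 2.167 servings → $2.71.
quinoa + sunflower seeds with both tight: 0.9524 servings and 2.619 servings → $1.94.
quinoa + edamame: the both-tight solution has a negative serving — not a feasible corner.
sunflower seeds + edamame with both tight: 0.7143 servings and 1.714 servings → $2.46.
So the least-cost plan costs $1.94.

$1.94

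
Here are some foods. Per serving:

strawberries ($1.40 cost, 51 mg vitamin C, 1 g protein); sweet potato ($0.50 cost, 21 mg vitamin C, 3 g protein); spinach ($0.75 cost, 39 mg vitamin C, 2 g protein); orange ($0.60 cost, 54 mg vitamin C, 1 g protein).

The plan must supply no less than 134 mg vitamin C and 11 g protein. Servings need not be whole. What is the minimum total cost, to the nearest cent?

$2.36

An LP optimum is at a vertex; with two nutrient constraints at most two foods are used. Check each candidate.
strawberries only: max(134/51, 11/1) = 11 servings → $15.40.
sweet potato only: max(134/21, 11/3) = 6.381 servings → $3.19.
spinach only: max(134/39, 11/2) = 5.5 servings → $4.12.
orange only: max(134/54, 11/1) = 11 servings → $6.60.
strawberries + sweet potato with both tight: 1.295 servings and 3.235 servings → $3.43.
strawberries + spinach: the both-tight solution has a negative serving — not a feasible corner.
strawberries + orange: the both-tight solution has a negative serving — not a feasible corner.
sweet potato + spinach with both tight: 2.147 servings and 2.28 servings → $2.78.
sweet potato + orange with both tight: 3.262 servings and 1.213 servings → $2.36.
spinach + orange: the both-tight solution has a negative serving — not a feasible corner.
So the least-cost plan costs $2.36.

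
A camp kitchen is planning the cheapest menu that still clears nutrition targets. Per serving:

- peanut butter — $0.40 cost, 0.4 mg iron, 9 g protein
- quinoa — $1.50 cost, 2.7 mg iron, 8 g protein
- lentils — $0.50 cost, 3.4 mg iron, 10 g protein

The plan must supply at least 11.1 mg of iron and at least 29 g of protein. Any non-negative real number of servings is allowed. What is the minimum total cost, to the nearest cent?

$1.63

Compare the cost at each extreme point of the feasible region.
peanut butter only: max(11.1/0.4, 29/9) = 27.75 servings → $11.10.
quinoa only: max(11.1/2.7, 29/8) = 4.111 servings → $6.17.
lentils only: max(11.1/3.4, 29/10) = 3.265 servings → $1.63.
peanut butter + quinoa: the both-tight solution has a negative serving — not a feasible corner.
peanut butter + lentils with both targets exact would need a negative amount; discard.
quinoa + lentils: the both-tight solution has a negative serving — not a feasible corner.
Cheapest feasible corner: $1.63.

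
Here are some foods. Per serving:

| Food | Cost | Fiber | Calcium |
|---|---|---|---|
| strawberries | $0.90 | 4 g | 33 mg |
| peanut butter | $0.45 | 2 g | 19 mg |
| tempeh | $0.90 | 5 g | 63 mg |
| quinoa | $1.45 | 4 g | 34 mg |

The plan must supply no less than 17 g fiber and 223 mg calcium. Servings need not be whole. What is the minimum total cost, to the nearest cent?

$3.19

strawberries only: max(17/4, 223/33) = 6.758 servings → $6.08.
peanut butter only: max(17/2, 223/19) = 11.74 servings → $5.28.
tempeh only: max(17/5, 223/63) = 3.54 servings → $3.19.
quinoa only: max(17/4, 223/34) = 6.559 servings → $9.51.
strawberries + peanut butter with both targets exact would need a negative amount; discard.
strawberries + tempeh with both targets exact would need a negative amount; discard.
strawberries + quinoa: the both-tight solution has a negative serving — not a feasible corner.
peanut butter + tempeh: intersection lies outside the first quadrant.
peanut butter + quinoa with both targets exact would need a negative amount; discard.
tempeh + quinoa: intersection lies outside the first quadrant.
So the least-cost plan costs $3.19.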